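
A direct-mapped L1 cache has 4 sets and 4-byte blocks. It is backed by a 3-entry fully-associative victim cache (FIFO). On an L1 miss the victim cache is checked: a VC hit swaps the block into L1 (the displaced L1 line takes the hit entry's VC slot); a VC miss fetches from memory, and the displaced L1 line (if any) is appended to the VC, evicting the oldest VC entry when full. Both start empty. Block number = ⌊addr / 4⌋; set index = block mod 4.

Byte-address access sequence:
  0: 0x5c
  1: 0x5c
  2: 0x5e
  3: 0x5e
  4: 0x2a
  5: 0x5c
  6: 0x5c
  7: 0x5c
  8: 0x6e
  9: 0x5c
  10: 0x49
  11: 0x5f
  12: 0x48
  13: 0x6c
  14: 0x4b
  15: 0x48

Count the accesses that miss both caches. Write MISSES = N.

#0 0x5c→b23/s3 MISS; vc=[]
#1 0x5c→b23/s3 L1-HIT; vc=[]
#2 0x5e→b23/s3 L1-HIT; vc=[]
#3 0x5e→b23/s3 L1-HIT; vc=[]
#4 0x2a→b10/s2 MISS; vc=[]
#5 0x5c→b23/s3 L1-HIT; vc=[]
#6 0x5c→b23/s3 L1-HIT; vc=[]
#7 0x5c→b23/s3 L1-HIT; vc=[]
#8 0x6e→b27/s3 MISS; vc=[23]
#9 0x5c→b23/s3 VC-HIT; vc=[27]
#10 0x49→b18/s2 MISS; vc=[27,10]
#11 0x5f→b23/s3 L1-HIT; vc=[27,10]
#12 0x48→b18/s2 L1-HIT; vc=[27,10]
#13 0x6c→b27/s3 VC-HIT; vc=[23,10]
#14 0x4b→b18/s2 L1-HIT; vc=[23,10]
#15 0x48→b18/s2 L1-HIT; vc=[23,10]

MISSES = 4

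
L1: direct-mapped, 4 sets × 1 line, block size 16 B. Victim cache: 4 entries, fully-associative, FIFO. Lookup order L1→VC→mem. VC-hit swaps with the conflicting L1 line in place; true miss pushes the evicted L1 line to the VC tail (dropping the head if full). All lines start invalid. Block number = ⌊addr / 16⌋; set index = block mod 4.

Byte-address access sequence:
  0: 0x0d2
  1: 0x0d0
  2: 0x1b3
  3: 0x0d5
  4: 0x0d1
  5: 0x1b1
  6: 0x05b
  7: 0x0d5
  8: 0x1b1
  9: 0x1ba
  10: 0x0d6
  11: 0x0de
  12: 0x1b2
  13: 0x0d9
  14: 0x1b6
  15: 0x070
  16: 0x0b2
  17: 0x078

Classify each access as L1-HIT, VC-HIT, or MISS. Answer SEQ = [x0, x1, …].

  [0] addr=0xd2 blk=13 s=1: MISS | VC []
  [1] addr=0xd0 blk=13 s=1: L1-HIT | VC []
  [2] addr=0x1b3 blk=27 s=3: MISS | VC []
  [3] addr=0xd5 blk=13 s=1: L1-HIT | VC []
  [4] addr=0xd1 blk=13 s=1: L1-HIT | VC []
  [5] addr=0x1b1 blk=27 s=3: L1-HIT | VC []
  [6] addr=0x5b blk=5 s=1: MISS | VC [13]
  [7] addr=0xd5 blk=13 s=1: VC-HIT | VC [5]
  [8] addr=0x1b1 blk=27 s=3: L1-HIT | VC [5]
  [9] addr=0x1ba blk=27 s=3: L1-HIT | VC [5]
  [10] addr=0xd6 blk=13 s=1: L1-HIT | VC [5]
  [11] addr=0xde blk=13 s=1: L1-HIT | VC [5]
  [12] addr=0x1b2 blk=27 s=3: L1-HIT | VC [5]
  [13] addr=0xd9 blk=13 s=1: L1-HIT | VC [5]
  [14] addr=0x1b6 blk=27 s=3: L1-HIT | VC [5]
  [15] addr=0x70 blk=7 s=3: MISS | VC [5, 27]
  [16] addr=0xb2 blk=11 s=3: MISS | VC [5, 27, 7]
  [17] addr=0x78 blk=7 s=3: VC-HIT | VC [5, 27, 11]

SEQ = [MISS, L1-HIT, MISS, L1-HIT, L1-HIT, L1-HIT, MISS, VC-HIT, L1-HIT, L1-HIT, L1-HIT, L1-HIT, L1-HIT, L1-HIT, L1-HIT, MISS, MISS, VC-HIT]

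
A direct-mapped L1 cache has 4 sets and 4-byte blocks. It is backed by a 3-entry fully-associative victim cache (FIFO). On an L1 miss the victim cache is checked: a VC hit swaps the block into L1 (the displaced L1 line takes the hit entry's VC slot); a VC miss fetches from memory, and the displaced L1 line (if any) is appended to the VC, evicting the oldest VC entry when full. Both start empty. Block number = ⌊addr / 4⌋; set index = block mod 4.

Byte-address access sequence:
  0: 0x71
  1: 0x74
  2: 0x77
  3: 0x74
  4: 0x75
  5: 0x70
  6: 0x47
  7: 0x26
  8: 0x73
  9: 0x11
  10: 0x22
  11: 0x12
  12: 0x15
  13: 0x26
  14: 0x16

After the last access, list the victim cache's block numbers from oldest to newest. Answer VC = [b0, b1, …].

0: 0x71 (blk 28, set 0) → MISS  vc=[]
1: 0x74 (blk 29, set 1) → MISS  vc=[]
2: 0x77 (blk 29, set 1) → L1-HIT  vc=[]
3: 0x74 (blk 29, set 1) → L1-HIT  vc=[]
4: 0x75 (blk 29, set 1) → L1-HIT  vc=[]
5: 0x70 (blk 28, set 0) → L1-HIT  vc=[]
6: 0x47 (blk 17, set 1) → MISS  vc=[29]
7: 0x26 (blk 9, set 1) → MISS  vc=[29, 17]
8: 0x73 (blk 28, set 0) → L1-HIT  vc=[29, 17]
9: 0x11 (blk 4, set 0) → MISS  vc=[29, 17, 28]
10: 0x22 (blk 8, set 0) → MISS  vc=[17, 28, 4]
11: 0x12 (blk 4, set 0) → VC-HIT  vc=[17, 28, 8]
12: 0x15 (blk 5, set 1) → MISS  vc=[28, 8, 9]
13: 0x26 (blk 9, set 1) → VC-HIT  vc=[28, 8, 5]
14: 0x16 (blk 5, set 1) → VC-HIT  vc=[28, 8, 9]

VC = [28, 8, 9]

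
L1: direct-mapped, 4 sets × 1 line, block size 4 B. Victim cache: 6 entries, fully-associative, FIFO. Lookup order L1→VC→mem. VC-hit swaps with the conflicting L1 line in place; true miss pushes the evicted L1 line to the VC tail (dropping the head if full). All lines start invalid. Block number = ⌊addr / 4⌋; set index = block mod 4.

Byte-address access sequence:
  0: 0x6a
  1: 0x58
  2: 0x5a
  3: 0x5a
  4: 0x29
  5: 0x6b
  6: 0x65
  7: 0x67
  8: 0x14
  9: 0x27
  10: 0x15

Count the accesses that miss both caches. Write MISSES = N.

MISSES = 6

  [0] addr=0x6a blk=26 s=2: MISS | VC []
  [1] addr=0x58 blk=22 s=2: MISS | VC [26]
  [2] addr=0x5a blk=22 s=2: L1-HIT | VC [26]
  [3] addr=0x5a blk=22 s=2: L1-HIT | VC [26]
  [4] addr=0x29 blk=10 s=2: MISS | VC [26, 22]
  [5] addr=0x6b blk=26 s=2: VC-HIT | VC [10, 22]
  [6] addr=0x65 blk=25 s=1: MISS | VC [10, 22]
  [7] addr=0x67 blk=25 s=1: L1-HIT | VC [10, 22]
  [8] addr=0x14 blk=5 s=1: MISS | VC [10, 22, 25]
  [9] addr=0x27 blk=9 s=1: MISS | VC [10, 22, 25, 5]
  [10] addr=0x15 blk=5 s=1: VC-HIT | VC [10, 22, 25, 9]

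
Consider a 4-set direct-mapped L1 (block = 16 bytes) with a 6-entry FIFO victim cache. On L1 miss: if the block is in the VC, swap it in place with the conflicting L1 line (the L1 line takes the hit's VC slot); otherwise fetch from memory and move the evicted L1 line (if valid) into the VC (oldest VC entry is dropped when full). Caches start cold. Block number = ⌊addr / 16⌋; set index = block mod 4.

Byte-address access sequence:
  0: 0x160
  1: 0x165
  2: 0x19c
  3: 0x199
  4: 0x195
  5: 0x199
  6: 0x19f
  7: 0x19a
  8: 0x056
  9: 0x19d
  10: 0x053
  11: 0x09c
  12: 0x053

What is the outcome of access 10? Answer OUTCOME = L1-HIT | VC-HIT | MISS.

#0 0x160→b22/s2 MISS; vc=[]
#1 0x165→b22/s2 L1-HIT; vc=[]
#2 0x19c→b25/s1 MISS; vc=[]
#3 0x199→b25/s1 L1-HIT; vc=[]
#4 0x195→b25/s1 L1-HIT; vc=[]
#5 0x199→b25/s1 L1-HIT; vc=[]
#6 0x19f→b25/s1 L1-HIT; vc=[]
#7 0x19a→b25/s1 L1-HIT; vc=[]
#8 0x56→b5/s1 MISS; vc=[25]
#9 0x19d→b25/s1 VC-HIT; vc=[5]
#10 0x53→b5/s1 VC-HIT; vc=[25]
#11 0x9c→b9/s1 MISS; vc=[25,5]
#12 0x53→b5/s1 VC-HIT; vc=[25,9]

OUTCOME = VC-HIT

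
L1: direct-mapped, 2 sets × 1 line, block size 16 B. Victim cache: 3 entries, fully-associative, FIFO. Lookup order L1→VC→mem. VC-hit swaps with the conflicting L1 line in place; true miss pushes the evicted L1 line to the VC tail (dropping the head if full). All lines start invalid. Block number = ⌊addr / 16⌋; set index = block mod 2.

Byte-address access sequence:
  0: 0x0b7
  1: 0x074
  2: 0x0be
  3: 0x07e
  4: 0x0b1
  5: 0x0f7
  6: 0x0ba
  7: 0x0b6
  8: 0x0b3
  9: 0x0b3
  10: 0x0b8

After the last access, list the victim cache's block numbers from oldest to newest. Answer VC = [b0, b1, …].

VC = [7, 15]

0: 0xb7 (blk 11, set 1) → MISS  vc=[]
1: 0x74 (blk 7, set 1) → MISS  vc=[11]
2: 0xbe (blk 11, set 1) → VC-HIT  vc=[7]
3: 0x7e (blk 7, set 1) → VC-HIT  vc=[11]
4: 0xb1 (blk 11, set 1) → VC-HIT  vc=[7]
5: 0xf7 (blk 15, set 1) → MISS  vc=[7, 11]
6: 0xba (blk 11, set 1) → VC-HIT  vc=[7, 15]
7: 0xb6 (blk 11, set 1) → L1-HIT  vc=[7, 15]
8: 0xb3 (blk 11, set 1) → L1-HIT  vc=[7, 15]
9: 0xb3 (blk 11, set 1) → L1-HIT  vc=[7, 15]
10: 0xb8 (blk 11, set 1) → L1-HIT  vc=[7, 15]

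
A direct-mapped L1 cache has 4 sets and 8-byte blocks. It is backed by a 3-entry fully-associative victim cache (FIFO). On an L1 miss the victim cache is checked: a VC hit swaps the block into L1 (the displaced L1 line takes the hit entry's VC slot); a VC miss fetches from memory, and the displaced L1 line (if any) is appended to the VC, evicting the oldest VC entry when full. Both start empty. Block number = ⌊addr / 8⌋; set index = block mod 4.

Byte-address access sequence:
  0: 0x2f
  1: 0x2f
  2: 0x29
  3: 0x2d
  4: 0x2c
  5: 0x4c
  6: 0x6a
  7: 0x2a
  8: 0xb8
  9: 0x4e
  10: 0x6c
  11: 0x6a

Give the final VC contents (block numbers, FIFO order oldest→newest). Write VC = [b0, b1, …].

0: 0x2f (blk 5, set 1) → MISS  vc=[]
1: 0x2f (blk 5, set 1) → L1-HIT  vc=[]
2: 0x29 (blk 5, set 1) → L1-HIT  vc=[]
3: 0x2d (blk 5, set 1) → L1-HIT  vc=[]
4: 0x2c (blk 5, set 1) → L1-HIT  vc=[]
5: 0x4c (blk 9, set 1) → MISS  vc=[5]
6: 0x6a (blk 13, set 1) → MISS  vc=[5, 9]
7: 0x2a (blk 5, set 1) → VC-HIT  vc=[13, 9]
8: 0xb8 (blk 23, set 3) → MISS  vc=[13, 9]
9: 0x4e (blk 9, set 1) → VC-HIT  vc=[13, 5]
10: 0x6c (blk 13, set 1) → VC-HIT  vc=[9, 5]
11: 0x6a (blk 13, set 1) → L1-HIT  vc=[9, 5]

VC = [9, 5]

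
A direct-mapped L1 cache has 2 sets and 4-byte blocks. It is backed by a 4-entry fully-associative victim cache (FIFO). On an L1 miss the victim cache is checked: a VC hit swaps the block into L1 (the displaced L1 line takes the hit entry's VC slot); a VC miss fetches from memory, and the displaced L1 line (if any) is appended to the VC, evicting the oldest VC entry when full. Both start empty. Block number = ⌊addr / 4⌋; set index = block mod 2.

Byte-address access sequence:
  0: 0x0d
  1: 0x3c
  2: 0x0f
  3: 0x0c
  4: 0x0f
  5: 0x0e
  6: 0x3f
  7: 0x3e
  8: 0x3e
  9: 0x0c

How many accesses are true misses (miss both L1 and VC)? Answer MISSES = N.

MISSES = 2

#0 0xd→b3/s1 MISS; vc=[]
#1 0x3c→b15/s1 MISS; vc=[3]
#2 0xf→b3/s1 VC-HIT; vc=[15]
#3 0xc→b3/s1 L1-HIT; vc=[15]
#4 0xf→b3/s1 L1-HIT; vc=[15]
#5 0xe→b3/s1 L1-HIT; vc=[15]
#6 0x3f→b15/s1 VC-HIT; vc=[3]
#7 0x3e→b15/s1 L1-HIT; vc=[3]
#8 0x3e→b15/s1 L1-HIT; vc=[3]
#9 0xc→b3/s1 VC-HIT; vc=[15]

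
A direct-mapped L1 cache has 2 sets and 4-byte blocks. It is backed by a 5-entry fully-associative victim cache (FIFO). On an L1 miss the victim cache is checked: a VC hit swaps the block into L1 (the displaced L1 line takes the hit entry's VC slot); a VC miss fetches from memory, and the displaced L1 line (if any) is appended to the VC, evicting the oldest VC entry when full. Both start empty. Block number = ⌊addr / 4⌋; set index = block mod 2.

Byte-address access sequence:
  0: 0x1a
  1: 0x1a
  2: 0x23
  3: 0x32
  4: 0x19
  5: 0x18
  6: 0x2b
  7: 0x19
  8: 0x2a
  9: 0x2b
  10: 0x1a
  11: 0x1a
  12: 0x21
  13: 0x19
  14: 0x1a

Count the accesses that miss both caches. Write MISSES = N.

0: 0x1a (blk 6, set 0) → MISS  vc=[]
1: 0x1a (blk 6, set 0) → L1-HIT  vc=[]
2: 0x23 (blk 8, set 0) → MISS  vc=[6]
3: 0x32 (blk 12, set 0) → MISS  vc=[6, 8]
4: 0x19 (blk 6, set 0) → VC-HIT  vc=[12, 8]
5: 0x18 (blk 6, set 0) → L1-HIT  vc=[12, 8]
6: 0x2b (blk 10, set 0) → MISS  vc=[12, 8, 6]
7: 0x19 (blk 6, set 0) → VC-HIT  vc=[12, 8, 10]
8: 0x2a (blk 10, set 0) → VC-HIT  vc=[12, 8, 6]
9: 0x2b (blk 10, set 0) → L1-HIT  vc=[12, 8, 6]
10: 0x1a (blk 6, set 0) → VC-HIT  vc=[12, 8, 10]
11: 0x1a (blk 6, set 0) → L1-HIT  vc=[12, 8, 10]
12: 0x21 (blk 8, set 0) → VC-HIT  vc=[12, 6, 10]
13: 0x19 (blk 6, set 0) → VC-HIT  vc=[12, 8, 10]
14: 0x1a (blk 6, set 0) → L1-HIT  vc=[12, 8, 10]

MISSES = 4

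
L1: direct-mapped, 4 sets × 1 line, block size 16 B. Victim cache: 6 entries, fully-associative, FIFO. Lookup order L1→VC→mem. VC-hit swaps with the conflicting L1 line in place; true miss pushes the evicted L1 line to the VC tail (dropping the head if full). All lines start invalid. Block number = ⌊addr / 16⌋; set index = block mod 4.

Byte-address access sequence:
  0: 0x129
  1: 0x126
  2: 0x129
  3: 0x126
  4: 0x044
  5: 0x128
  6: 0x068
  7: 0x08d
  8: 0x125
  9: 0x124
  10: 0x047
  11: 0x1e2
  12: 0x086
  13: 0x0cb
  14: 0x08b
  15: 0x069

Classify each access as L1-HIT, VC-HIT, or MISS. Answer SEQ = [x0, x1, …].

  [0] addr=0x129 blk=18 s=2: MISS | VC []
  [1] addr=0x126 blk=18 s=2: L1-HIT | VC []
  [2] addr=0x129 blk=18 s=2: L1-HIT | VC []
  [3] addr=0x126 blk=18 s=2: L1-HIT | VC []
  [4] addr=0x44 blk=4 s=0: MISS | VC []
  [5] addr=0x128 blk=18 s=2: L1-HIT | VC []
  [6] addr=0x68 blk=6 s=2: MISS | VC [18]
  [7] addr=0x8d blk=8 s=0: MISS | VC [18, 4]
  [8] addr=0x125 blk=18 s=2: VC-HIT | VC [6, 4]
  [9] addr=0x124 blk=18 s=2: L1-HIT | VC [6, 4]
  [10] addr=0x47 blk=4 s=0: VC-HIT | VC [6, 8]
  [11] addr=0x1e2 blk=30 s=2: MISS | VC [6, 8, 18]
  [12] addr=0x86 blk=8 s=0: VC-HIT | VC [6, 4, 18]
  [13] addr=0xcb blk=12 s=0: MISS | VC [6, 4, 18, 8]
  [14] addr=0x8b blk=8 s=0: VC-HIT | VC [6, 4, 18, 12]
  [15] addr=0x69 blk=6 s=2: VC-HIT | VC [30, 4, 18, 12]

SEQ = [MISS, L1-HIT, L1-HIT, L1-HIT, MISS, L1-HIT, MISS, MISS, VC-HIT, L1-HIT, VC-HIT, MISS, VC-HIT, MISS, VC-HIT, VC-HIT]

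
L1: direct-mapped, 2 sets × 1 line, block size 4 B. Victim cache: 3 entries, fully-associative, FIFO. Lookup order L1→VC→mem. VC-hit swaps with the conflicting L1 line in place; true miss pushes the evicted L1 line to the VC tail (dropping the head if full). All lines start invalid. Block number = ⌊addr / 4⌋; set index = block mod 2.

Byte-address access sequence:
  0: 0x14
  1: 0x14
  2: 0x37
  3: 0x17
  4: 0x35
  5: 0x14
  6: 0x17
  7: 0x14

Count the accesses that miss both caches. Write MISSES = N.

MISSES = 2

#0 0x14→b5/s1 MISS; vc=[]
#1 0x14→b5/s1 L1-HIT; vc=[]
#2 0x37→b13/s1 MISS; vc=[5]
#3 0x17→b5/s1 VC-HIT; vc=[13]
#4 0x35→b13/s1 VC-HIT; vc=[5]
#5 0x14→b5/s1 VC-HIT; vc=[13]
#6 0x17→b5/s1 L1-HIT; vc=[13]
#7 0x14→b5/s1 L1-HIT; vc=[13]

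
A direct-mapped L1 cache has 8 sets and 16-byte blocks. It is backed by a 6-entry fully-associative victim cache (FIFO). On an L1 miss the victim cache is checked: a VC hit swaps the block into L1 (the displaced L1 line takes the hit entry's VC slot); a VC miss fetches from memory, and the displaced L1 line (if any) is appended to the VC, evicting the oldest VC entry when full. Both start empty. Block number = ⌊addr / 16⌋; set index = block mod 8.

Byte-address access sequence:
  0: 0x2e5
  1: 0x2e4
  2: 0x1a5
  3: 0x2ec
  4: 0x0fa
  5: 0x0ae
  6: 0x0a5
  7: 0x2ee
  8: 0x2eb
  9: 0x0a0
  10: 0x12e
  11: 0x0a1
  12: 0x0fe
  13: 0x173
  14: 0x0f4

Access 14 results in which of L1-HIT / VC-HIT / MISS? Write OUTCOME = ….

OUTCOME = VC-HIT

  [0] addr=0x2e5 blk=46 s=6: MISS | VC []
  [1] addr=0x2e4 blk=46 s=6: L1-HIT | VC []
  [2] addr=0x1a5 blk=26 s=2: MISS | VC []
  [3] addr=0x2ec blk=46 s=6: L1-HIT | VC []
  [4] addr=0xfa blk=15 s=7: MISS | VC []
  [5] addr=0xae blk=10 s=2: MISS | VC [26]
  [6] addr=0xa5 blk=10 s=2: L1-HIT | VC [26]
  [7] addr=0x2ee blk=46 s=6: L1-HIT | VC [26]
  [8] addr=0x2eb blk=46 s=6: L1-HIT | VC [26]
  [9] addr=0xa0 blk=10 s=2: L1-HIT | VC [26]
  [10] addr=0x12e blk=18 s=2: MISS | VC [26, 10]
  [11] addr=0xa1 blk=10 s=2: VC-HIT | VC [26, 18]
  [12] addr=0xfe blk=15 s=7: L1-HIT | VC [26, 18]
  [13] addr=0x173 blk=23 s=7: MISS | VC [26, 18, 15]
  [14] addr=0xf4 blk=15 s=7: VC-HIT | VC [26, 18, 23]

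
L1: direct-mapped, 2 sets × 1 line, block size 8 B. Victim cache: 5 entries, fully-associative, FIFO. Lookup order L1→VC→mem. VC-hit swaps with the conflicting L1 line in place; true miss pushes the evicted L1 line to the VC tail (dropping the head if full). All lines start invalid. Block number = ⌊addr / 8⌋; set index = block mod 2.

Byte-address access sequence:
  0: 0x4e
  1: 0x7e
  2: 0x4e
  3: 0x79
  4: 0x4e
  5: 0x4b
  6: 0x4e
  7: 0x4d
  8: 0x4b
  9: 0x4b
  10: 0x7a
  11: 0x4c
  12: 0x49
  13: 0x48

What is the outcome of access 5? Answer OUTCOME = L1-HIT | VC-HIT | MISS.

OUTCOME = L1-HIT

  [0] addr=0x4e blk=9 s=1: MISS | VC []
  [1] addr=0x7e blk=15 s=1: MISS | VC [9]
  [2] addr=0x4e blk=9 s=1: VC-HIT | VC [15]
  [3] addr=0x79 blk=15 s=1: VC-HIT | VC [9]
  [4] addr=0x4e blk=9 s=1: VC-HIT | VC [15]
  [5] addr=0x4b blk=9 s=1: L1-HIT | VC [15]
  [6] addr=0x4e blk=9 s=1: L1-HIT | VC [15]
  [7] addr=0x4d blk=9 s=1: L1-HIT | VC [15]
  [8] addr=0x4b blk=9 s=1: L1-HIT | VC [15]
  [9] addr=0x4b blk=9 s=1: L1-HIT | VC [15]
  [10] addr=0x7a blk=15 s=1: VC-HIT | VC [9]
  [11] addr=0x4c blk=9 s=1: VC-HIT | VC [15]
  [12] addr=0x49 blk=9 s=1: L1-HIT | VC [15]
  [13] addr=0x48 blk=9 s=1: L1-HIT | VC [15]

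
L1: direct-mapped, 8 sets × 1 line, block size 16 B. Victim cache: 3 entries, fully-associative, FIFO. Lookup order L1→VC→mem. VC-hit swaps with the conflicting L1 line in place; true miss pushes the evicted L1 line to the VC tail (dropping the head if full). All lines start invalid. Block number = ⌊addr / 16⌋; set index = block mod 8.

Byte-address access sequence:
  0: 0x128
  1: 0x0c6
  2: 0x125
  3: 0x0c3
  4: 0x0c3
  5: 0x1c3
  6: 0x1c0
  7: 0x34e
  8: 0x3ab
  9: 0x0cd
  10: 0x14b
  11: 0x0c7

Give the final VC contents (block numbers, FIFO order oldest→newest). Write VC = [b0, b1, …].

0: 0x128 (blk 18, set 2) → MISS  vc=[]
1: 0xc6 (blk 12, set 4) → MISS  vc=[]
2: 0x125 (blk 18, set 2) → L1-HIT  vc=[]
3: 0xc3 (blk 12, set 4) → L1-HIT  vc=[]
4: 0xc3 (blk 12, set 4) → L1-HIT  vc=[]
5: 0x1c3 (blk 28, set 4) → MISS  vc=[12]
6: 0x1c0 (blk 28, set 4) → L1-HIT  vc=[12]
7: 0x34e (blk 52, set 4) → MISS  vc=[12, 28]
8: 0x3ab (blk 58, set 2) → MISS  vc=[12, 28, 18]
9: 0xcd (blk 12, set 4) → VC-HIT  vc=[52, 28, 18]
10: 0x14b (blk 20, set 4) → MISS  vc=[28, 18, 12]
11: 0xc7 (blk 12, set 4) → VC-HIT  vc=[28, 18, 20]

VC = [28, 18, 20]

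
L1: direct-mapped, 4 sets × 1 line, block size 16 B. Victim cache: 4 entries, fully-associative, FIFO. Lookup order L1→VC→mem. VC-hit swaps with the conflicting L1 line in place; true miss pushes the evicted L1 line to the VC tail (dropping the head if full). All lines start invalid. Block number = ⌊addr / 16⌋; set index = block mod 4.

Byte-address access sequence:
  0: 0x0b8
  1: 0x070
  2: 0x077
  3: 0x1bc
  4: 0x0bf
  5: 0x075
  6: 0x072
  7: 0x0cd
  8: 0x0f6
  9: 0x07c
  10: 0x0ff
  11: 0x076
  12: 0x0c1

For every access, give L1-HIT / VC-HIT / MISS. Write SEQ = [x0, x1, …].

  [0] addr=0xb8 blk=11 s=3: MISS | VC []
  [1] addr=0x70 blk=7 s=3: MISS | VC [11]
  [2] addr=0x77 blk=7 s=3: L1-HIT | VC [11]
  [3] addr=0x1bc blk=27 s=3: MISS | VC [11, 7]
  [4] addr=0xbf blk=11 s=3: VC-HIT | VC [27, 7]
  [5] addr=0x75 blk=7 s=3: VC-HIT | VC [27, 11]
  [6] addr=0x72 blk=7 s=3: L1-HIT | VC [27, 11]
  [7] addr=0xcd blk=12 s=0: MISS | VC [27, 11]
  [8] addr=0xf6 blk=15 s=3: MISS | VC [27, 11, 7]
  [9] addr=0x7c blk=7 s=3: VC-HIT | VC [27, 11, 15]
  [10] addr=0xff blk=15 s=3: VC-HIT | VC [27, 11, 7]
  [11] addr=0x76 blk=7 s=3: VC-HIT | VC [27, 11, 15]
  [12] addr=0xc1 blk=12 s=0: L1-HIT | VC [27, 11, 15]

SEQ = [MISS, MISS, L1-HIT, MISS, VC-HIT, VC-HIT, L1-HIT, MISS, MISS, VC-HIT, VC-HIT, VC-HIT, L1-HIT]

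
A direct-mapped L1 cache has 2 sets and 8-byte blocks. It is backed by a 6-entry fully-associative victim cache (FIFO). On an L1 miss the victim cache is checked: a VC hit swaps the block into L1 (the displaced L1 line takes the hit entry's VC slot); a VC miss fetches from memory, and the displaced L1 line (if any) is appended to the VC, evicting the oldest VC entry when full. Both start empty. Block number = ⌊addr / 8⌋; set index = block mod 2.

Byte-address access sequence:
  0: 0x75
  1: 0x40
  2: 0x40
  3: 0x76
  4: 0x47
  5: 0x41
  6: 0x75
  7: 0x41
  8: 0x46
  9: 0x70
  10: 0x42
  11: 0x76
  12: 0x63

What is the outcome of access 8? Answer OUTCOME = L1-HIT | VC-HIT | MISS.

0: 0x75 (blk 14, set 0) → MISS  vc=[]
1: 0x40 (blk 8, set 0) → MISS  vc=[14]
2: 0x40 (blk 8, set 0) → L1-HIT  vc=[14]
3: 0x76 (blk 14, set 0) → VC-HIT  vc=[8]
4: 0x47 (blk 8, set 0) → VC-HIT  vc=[14]
5: 0x41 (blk 8, set 0) → L1-HIT  vc=[14]
6: 0x75 (blk 14, set 0) → VC-HIT  vc=[8]
7: 0x41 (blk 8, set 0) → VC-HIT  vc=[14]
8: 0x46 (blk 8, set 0) → L1-HIT  vc=[14]
9: 0x70 (blk 14, set 0) → VC-HIT  vc=[8]
10: 0x42 (blk 8, set 0) → VC-HIT  vc=[14]
11: 0x76 (blk 14, set 0) → VC-HIT  vc=[8]
12: 0x63 (blk 12, set 0) → MISS  vc=[8, 14]

OUTCOME = L1-HIT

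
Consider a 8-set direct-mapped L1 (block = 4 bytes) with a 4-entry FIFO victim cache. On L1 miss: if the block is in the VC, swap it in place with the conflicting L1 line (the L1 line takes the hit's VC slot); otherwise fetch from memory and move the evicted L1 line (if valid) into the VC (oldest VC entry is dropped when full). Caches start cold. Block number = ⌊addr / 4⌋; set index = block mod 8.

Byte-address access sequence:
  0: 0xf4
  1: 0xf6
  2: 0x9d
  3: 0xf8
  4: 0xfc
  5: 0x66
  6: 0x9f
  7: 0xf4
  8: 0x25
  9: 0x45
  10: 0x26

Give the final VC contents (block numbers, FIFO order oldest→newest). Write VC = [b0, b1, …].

  [0] addr=0xf4 blk=61 s=5: MISS | VC []
  [1] addr=0xf6 blk=61 s=5: L1-HIT | VC []
  [2] addr=0x9d blk=39 s=7: MISS | VC []
  [3] addr=0xf8 blk=62 s=6: MISS | VC []
  [4] addr=0xfc blk=63 s=7: MISS | VC [39]
  [5] addr=0x66 blk=25 s=1: MISS | VC [39]
  [6] addr=0x9f blk=39 s=7: VC-HIT | VC [63]
  [7] addr=0xf4 blk=61 s=5: L1-HIT | VC [63]
  [8] addr=0x25 blk=9 s=1: MISS | VC [63, 25]
  [9] addr=0x45 blk=17 s=1: MISS | VC [63, 25, 9]
  [10] addr=0x26 blk=9 s=1: VC-HIT | VC [63, 25, 17]

VC = [63, 25, 17]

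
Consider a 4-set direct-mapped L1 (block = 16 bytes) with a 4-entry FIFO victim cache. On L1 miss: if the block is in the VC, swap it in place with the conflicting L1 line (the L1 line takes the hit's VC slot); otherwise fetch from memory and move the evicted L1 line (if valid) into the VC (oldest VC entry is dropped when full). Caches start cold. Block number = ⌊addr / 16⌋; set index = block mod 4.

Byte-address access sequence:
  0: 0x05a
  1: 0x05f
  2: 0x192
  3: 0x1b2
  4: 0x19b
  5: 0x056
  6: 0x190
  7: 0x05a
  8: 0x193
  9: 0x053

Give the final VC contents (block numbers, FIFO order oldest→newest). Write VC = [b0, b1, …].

  [0] addr=0x5a blk=5 s=1: MISS | VC []
  [1] addr=0x5f blk=5 s=1: L1-HIT | VC []
  [2] addr=0x192 blk=25 s=1: MISS | VC [5]
  [3] addr=0x1b2 blk=27 s=3: MISS | VC [5]
  [4] addr=0x19b blk=25 s=1: L1-HIT | VC [5]
  [5] addr=0x56 blk=5 s=1: VC-HIT | VC [25]
  [6] addr=0x190 blk=25 s=1: VC-HIT | VC [5]
  [7] addr=0x5a blk=5 s=1: VC-HIT | VC [25]
  [8] addr=0x193 blk=25 s=1: VC-HIT | VC [5]
  [9] addr=0x53 blk=5 s=1: VC-HIT | VC [25]

VC = [25]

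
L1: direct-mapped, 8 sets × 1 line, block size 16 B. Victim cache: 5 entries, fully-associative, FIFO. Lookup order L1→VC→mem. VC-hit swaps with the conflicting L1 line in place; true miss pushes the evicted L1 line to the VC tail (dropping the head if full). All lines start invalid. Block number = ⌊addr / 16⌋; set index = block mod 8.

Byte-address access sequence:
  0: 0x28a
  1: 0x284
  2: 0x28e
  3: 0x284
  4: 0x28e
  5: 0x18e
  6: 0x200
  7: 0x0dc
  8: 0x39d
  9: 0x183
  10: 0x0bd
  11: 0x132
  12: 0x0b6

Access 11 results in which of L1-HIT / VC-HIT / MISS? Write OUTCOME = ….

  [0] addr=0x28a blk=40 s=0: MISS | VC []
  [1] addr=0x284 blk=40 s=0: L1-HIT | VC []
  [2] addr=0x28e blk=40 s=0: L1-HIT | VC []
  [3] addr=0x284 blk=40 s=0: L1-HIT | VC []
  [4] addr=0x28e blk=40 s=0: L1-HIT | VC []
  [5] addr=0x18e blk=24 s=0: MISS | VC [40]
  [6] addr=0x200 blk=32 s=0: MISS | VC [40, 24]
  [7] addr=0xdc blk=13 s=5: MISS | VC [40, 24]
  [8] addr=0x39d blk=57 s=1: MISS | VC [40, 24]
  [9] addr=0x183 blk=24 s=0: VC-HIT | VC [40, 32]
  [10] addr=0xbd blk=11 s=3: MISS | VC [40, 32]
  [11] addr=0x132 blk=19 s=3: MISS | VC [40, 32, 11]
  [12] addr=0xb6 blk=11 s=3: VC-HIT | VC [40, 32, 19]

OUTCOME = MISS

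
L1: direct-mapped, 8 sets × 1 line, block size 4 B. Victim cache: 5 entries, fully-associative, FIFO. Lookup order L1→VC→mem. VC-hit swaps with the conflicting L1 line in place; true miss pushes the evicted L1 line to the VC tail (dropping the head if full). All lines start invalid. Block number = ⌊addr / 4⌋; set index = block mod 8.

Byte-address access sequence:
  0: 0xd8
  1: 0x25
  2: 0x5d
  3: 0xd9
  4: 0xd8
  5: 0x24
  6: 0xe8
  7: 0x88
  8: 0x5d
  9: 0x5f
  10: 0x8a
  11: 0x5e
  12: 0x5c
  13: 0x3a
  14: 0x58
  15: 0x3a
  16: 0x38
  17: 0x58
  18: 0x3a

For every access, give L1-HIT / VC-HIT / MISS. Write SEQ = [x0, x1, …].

  [0] addr=0xd8 blk=54 s=6: MISS | VC []
  [1] addr=0x25 blk=9 s=1: MISS | VC []
  [2] addr=0x5d blk=23 s=7: MISS | VC []
  [3] addr=0xd9 blk=54 s=6: L1-HIT | VC []
  [4] addr=0xd8 blk=54 s=6: L1-HIT | VC []
  [5] addr=0x24 blk=9 s=1: L1-HIT | VC []
  [6] addr=0xe8 blk=58 s=2: MISS | VC []
  [7] addr=0x88 blk=34 s=2: MISS | VC [58]
  [8] addr=0x5d blk=23 s=7: L1-HIT | VC [58]
  [9] addr=0x5f blk=23 s=7: L1-HIT | VC [58]
  [10] addr=0x8a blk=34 s=2: L1-HIT | VC [58]
  [11] addr=0x5e blk=23 s=7: L1-HIT | VC [58]
  [12] addr=0x5c blk=23 s=7: L1-HIT | VC [58]
  [13] addr=0x3a blk=14 s=6: MISS | VC [58, 54]
  [14] addr=0x58 blk=22 s=6: MISS | VC [58, 54, 14]
  [15] addr=0x3a blk=14 s=6: VC-HIT | VC [58, 54, 22]
  [16] addr=0x38 blk=14 s=6: L1-HIT | VC [58, 54, 22]
  [17] addr=0x58 blk=22 s=6: VC-HIT | VC [58, 54, 14]
  [18] addr=0x3a blk=14 s=6: VC-HIT | VC [58, 54, 22]

SEQ = [MISS, MISS, MISS, L1-HIT, L1-HIT, L1-HIT, MISS, MISS, L1-HIT, L1-HIT, L1-HIT, L1-HIT, L1-HIT, MISS, MISS, VC-HIT, L1-HIT, VC-HIT, VC-HIT]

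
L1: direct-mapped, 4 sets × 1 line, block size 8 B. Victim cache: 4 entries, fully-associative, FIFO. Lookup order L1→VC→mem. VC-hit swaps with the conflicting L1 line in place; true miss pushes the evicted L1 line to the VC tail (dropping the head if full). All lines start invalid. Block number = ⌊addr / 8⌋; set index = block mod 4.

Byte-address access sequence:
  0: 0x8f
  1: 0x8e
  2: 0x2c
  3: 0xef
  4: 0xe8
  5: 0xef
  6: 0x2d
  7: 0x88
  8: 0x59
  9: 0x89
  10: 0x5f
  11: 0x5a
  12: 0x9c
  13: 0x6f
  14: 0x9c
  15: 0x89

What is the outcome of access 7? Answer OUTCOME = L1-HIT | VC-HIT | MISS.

  [0] addr=0x8f blk=17 s=1: MISS | VC []
  [1] addr=0x8e blk=17 s=1: L1-HIT | VC []
  [2] addr=0x2c blk=5 s=1: MISS | VC [17]
  [3] addr=0xef blk=29 s=1: MISS | VC [17, 5]
  [4] addr=0xe8 blk=29 s=1: L1-HIT | VC [17, 5]
  [5] addr=0xef blk=29 s=1: L1-HIT | VC [17, 5]
  [6] addr=0x2d blk=5 s=1: VC-HIT | VC [17, 29]
  [7] addr=0x88 blk=17 s=1: VC-HIT | VC [5, 29]
  [8] addr=0x59 blk=11 s=3: MISS | VC [5, 29]
  [9] addr=0x89 blk=17 s=1: L1-HIT | VC [5, 29]
  [10] addr=0x5f blk=11 s=3: L1-HIT | VC [5, 29]
  [11] addr=0x5a blk=11 s=3: L1-HIT | VC [5, 29]
  [12] addr=0x9c blk=19 s=3: MISS | VC [5, 29, 11]
  [13] addr=0x6f blk=13 s=1: MISS | VC [5, 29, 11, 17]
  [14] addr=0x9c blk=19 s=3: L1-HIT | VC [5, 29, 11, 17]
  [15] addr=0x89 blk=17 s=1: VC-HIT | VC [5, 29, 11, 13]

OUTCOME = VC-HIT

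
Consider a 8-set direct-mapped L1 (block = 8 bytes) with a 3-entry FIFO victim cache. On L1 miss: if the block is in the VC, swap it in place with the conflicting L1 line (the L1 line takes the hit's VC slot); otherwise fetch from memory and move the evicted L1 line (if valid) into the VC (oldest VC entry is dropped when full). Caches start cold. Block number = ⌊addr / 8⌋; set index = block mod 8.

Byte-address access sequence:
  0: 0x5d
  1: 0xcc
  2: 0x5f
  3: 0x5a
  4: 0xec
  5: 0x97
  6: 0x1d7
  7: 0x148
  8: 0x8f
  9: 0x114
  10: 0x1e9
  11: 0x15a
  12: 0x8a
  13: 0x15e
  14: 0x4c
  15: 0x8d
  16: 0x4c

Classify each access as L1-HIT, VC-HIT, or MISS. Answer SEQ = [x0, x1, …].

#0 0x5d→b11/s3 MISS; vc=[]
#1 0xcc→b25/s1 MISS; vc=[]
#2 0x5f→b11/s3 L1-HIT; vc=[]
#3 0x5a→b11/s3 L1-HIT; vc=[]
#4 0xec→b29/s5 MISS; vc=[]
#5 0x97→b18/s2 MISS; vc=[]
#6 0x1d7→b58/s2 MISS; vc=[18]
#7 0x148→b41/s1 MISS; vc=[18,25]
#8 0x8f→b17/s1 MISS; vc=[18,25,41]
#9 0x114→b34/s2 MISS; vc=[25,41,58]
#10 0x1e9→b61/s5 MISS; vc=[41,58,29]
#11 0x15a→b43/s3 MISS; vc=[58,29,11]
#12 0x8a→b17/s1 L1-HIT; vc=[58,29,11]
#13 0x15e→b43/s3 L1-HIT; vc=[58,29,11]
#14 0x4c→b9/s1 MISS; vc=[29,11,17]
#15 0x8d→b17/s1 VC-HIT; vc=[29,11,9]
#16 0x4c→b9/s1 VC-HIT; vc=[29,11,17]

SEQ = [MISS, MISS, L1-HIT, L1-HIT, MISS, MISS, MISS, MISS, MISS, MISS, MISS, MISS, L1-HIT, L1-HIT, MISS, VC-HIT, VC-HIT]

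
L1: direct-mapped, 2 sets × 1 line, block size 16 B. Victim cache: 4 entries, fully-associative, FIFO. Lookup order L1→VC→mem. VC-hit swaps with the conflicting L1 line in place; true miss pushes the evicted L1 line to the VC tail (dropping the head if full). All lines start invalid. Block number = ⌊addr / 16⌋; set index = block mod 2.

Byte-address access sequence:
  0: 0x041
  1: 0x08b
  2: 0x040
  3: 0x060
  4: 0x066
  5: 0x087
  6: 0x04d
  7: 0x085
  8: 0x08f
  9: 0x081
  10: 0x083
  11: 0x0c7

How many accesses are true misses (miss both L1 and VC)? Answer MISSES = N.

0: 0x41 (blk 4, set 0) → MISS  vc=[]
1: 0x8b (blk 8, set 0) → MISS  vc=[4]
2: 0x40 (blk 4, set 0) → VC-HIT  vc=[8]
3: 0x60 (blk 6, set 0) → MISS  vc=[8, 4]
4: 0x66 (blk 6, set 0) → L1-HIT  vc=[8, 4]
5: 0x87 (blk 8, set 0) → VC-HIT  vc=[6, 4]
6: 0x4d (blk 4, set 0) → VC-HIT  vc=[6, 8]
7: 0x85 (blk 8, set 0) → VC-HIT  vc=[6, 4]
8: 0x8f (blk 8, set 0) → L1-HIT  vc=[6, 4]
9: 0x81 (blk 8, set 0) → L1-HIT  vc=[6, 4]
10: 0x83 (blk 8, set 0) → L1-HIT  vc=[6, 4]
11: 0xc7 (blk 12, set 0) → MISS  vc=[6, 4, 8]

MISSES = 4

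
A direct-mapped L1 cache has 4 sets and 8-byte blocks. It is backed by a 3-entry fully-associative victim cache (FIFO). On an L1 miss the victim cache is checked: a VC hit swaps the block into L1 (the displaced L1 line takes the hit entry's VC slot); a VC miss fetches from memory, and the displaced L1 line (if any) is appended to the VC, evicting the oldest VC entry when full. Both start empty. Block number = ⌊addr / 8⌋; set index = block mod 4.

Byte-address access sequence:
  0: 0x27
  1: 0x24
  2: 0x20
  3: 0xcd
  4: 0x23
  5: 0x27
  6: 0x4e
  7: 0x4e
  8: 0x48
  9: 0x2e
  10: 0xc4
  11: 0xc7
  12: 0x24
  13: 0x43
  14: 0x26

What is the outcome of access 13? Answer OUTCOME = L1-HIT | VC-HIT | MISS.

0: 0x27 (blk 4, set 0) → MISS  vc=[]
1: 0x24 (blk 4, set 0) → L1-HIT  vc=[]
2: 0x20 (blk 4, set 0) → L1-HIT  vc=[]
3: 0xcd (blk 25, set 1) → MISS  vc=[]
4: 0x23 (blk 4, set 0) → L1-HIT  vc=[]
5: 0x27 (blk 4, set 0) → L1-HIT  vc=[]
6: 0x4e (blk 9, set 1) → MISS  vc=[25]
7: 0x4e (blk 9, set 1) → L1-HIT  vc=[25]
8: 0x48 (blk 9, set 1) → L1-HIT  vc=[25]
9: 0x2e (blk 5, set 1) → MISS  vc=[25, 9]
10: 0xc4 (blk 24, set 0) → MISS  vc=[25, 9, 4]
11: 0xc7 (blk 24, set 0) → L1-HIT  vc=[25, 9, 4]
12: 0x24 (blk 4, set 0) → VC-HIT  vc=[25, 9, 24]
13: 0x43 (blk 8, set 0) → MISS  vc=[9, 24, 4]
14: 0x26 (blk 4, set 0) → VC-HIT  vc=[9, 24, 8]

OUTCOME = MISS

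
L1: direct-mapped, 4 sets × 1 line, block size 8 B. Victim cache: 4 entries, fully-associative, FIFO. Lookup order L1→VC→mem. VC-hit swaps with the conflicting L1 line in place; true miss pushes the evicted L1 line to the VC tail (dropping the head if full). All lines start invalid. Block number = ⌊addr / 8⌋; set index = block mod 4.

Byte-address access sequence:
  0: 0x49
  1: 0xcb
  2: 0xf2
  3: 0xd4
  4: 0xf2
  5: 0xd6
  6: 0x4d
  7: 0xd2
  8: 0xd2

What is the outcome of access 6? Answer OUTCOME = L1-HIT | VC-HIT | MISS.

OUTCOME = VC-HIT

#0 0x49→b9/s1 MISS; vc=[]
#1 0xcb→b25/s1 MISS; vc=[9]
#2 0xf2→b30/s2 MISS; vc=[9]
#3 0xd4→b26/s2 MISS; vc=[9,30]
#4 0xf2→b30/s2 VC-HIT; vc=[9,26]
#5 0xd6→b26/s2 VC-HIT; vc=[9,30]
#6 0x4d→b9/s1 VC-HIT; vc=[25,30]
#7 0xd2→b26/s2 L1-HIT; vc=[25,30]
#8 0xd2→b26/s2 L1-HIT; vc=[25,30]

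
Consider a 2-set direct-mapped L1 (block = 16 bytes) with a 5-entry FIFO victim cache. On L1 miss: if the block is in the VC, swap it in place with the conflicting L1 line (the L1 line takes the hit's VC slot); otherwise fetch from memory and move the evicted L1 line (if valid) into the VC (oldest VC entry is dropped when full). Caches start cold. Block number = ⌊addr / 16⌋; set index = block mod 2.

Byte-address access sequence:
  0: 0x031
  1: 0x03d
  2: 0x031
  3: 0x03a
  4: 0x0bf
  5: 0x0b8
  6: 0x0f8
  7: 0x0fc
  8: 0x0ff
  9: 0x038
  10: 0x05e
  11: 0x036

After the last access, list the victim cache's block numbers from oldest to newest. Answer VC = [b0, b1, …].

#0 0x31→b3/s1 MISS; vc=[]
#1 0x3d→b3/s1 L1-HIT; vc=[]
#2 0x31→b3/s1 L1-HIT; vc=[]
#3 0x3a→b3/s1 L1-HIT; vc=[]
#4 0xbf→b11/s1 MISS; vc=[3]
#5 0xb8→b11/s1 L1-HIT; vc=[3]
#6 0xf8→b15/s1 MISS; vc=[3,11]
#7 0xfc→b15/s1 L1-HIT; vc=[3,11]
#8 0xff→b15/s1 L1-HIT; vc=[3,11]
#9 0x38→b3/s1 VC-HIT; vc=[15,11]
#10 0x5e→b5/s1 MISS; vc=[15,11,3]
#11 0x36→b3/s1 VC-HIT; vc=[15,11,5]

VC = [15, 11, 5]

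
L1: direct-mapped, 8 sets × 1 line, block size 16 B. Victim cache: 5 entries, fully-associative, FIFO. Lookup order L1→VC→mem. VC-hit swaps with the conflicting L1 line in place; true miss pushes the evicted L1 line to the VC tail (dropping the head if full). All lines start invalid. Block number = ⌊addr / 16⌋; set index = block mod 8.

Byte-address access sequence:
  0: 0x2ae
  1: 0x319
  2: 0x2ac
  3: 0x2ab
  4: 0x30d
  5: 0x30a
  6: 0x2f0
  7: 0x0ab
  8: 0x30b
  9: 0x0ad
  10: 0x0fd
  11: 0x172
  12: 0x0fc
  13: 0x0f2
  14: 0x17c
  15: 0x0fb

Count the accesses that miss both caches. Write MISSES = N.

MISSES = 7

#0 0x2ae→b42/s2 MISS; vc=[]
#1 0x319→b49/s1 MISS; vc=[]
#2 0x2ac→b42/s2 L1-HIT; vc=[]
#3 0x2ab→b42/s2 L1-HIT; vc=[]
#4 0x30d→b48/s0 MISS; vc=[]
#5 0x30a→b48/s0 L1-HIT; vc=[]
#6 0x2f0→b47/s7 MISS; vc=[]
#7 0xab→b10/s2 MISS; vc=[42]
#8 0x30b→b48/s0 L1-HIT; vc=[42]
#9 0xad→b10/s2 L1-HIT; vc=[42]
#10 0xfd→b15/s7 MISS; vc=[42,47]
#11 0x172→b23/s7 MISS; vc=[42,47,15]
#12 0xfc→b15/s7 VC-HIT; vc=[42,47,23]
#13 0xf2→b15/s7 L1-HIT; vc=[42,47,23]
#14 0x17c→b23/s7 VC-HIT; vc=[42,47,15]
#15 0xfb→b15/s7 VC-HIT; vc=[42,47,23]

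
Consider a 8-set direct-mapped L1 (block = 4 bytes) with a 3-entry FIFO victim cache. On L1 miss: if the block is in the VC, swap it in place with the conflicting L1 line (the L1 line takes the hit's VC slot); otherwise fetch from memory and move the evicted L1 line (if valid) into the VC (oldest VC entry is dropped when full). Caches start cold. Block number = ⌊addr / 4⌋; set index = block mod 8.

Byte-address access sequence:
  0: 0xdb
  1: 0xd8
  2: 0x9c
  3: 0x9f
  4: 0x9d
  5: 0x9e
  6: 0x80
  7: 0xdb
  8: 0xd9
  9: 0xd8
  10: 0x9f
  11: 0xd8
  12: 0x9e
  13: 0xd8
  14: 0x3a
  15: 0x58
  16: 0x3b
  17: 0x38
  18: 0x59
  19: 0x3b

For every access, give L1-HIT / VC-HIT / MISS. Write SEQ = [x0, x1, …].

#0 0xdb→b54/s6 MISS; vc=[]
#1 0xd8→b54/s6 L1-HIT; vc=[]
#2 0x9c→b39/s7 MISS; vc=[]
#3 0x9f→b39/s7 L1-HIT; vc=[]
#4 0x9d→b39/s7 L1-HIT; vc=[]
#5 0x9e→b39/s7 L1-HIT; vc=[]
#6 0x80→b32/s0 MISS; vc=[]
#7 0xdb→b54/s6 L1-HIT; vc=[]
#8 0xd9→b54/s6 L1-HIT; vc=[]
#9 0xd8→b54/s6 L1-HIT; vc=[]
#10 0x9f→b39/s7 L1-HIT; vc=[]
#11 0xd8→b54/s6 L1-HIT; vc=[]
#12 0x9e→b39/s7 L1-HIT; vc=[]
#13 0xd8→b54/s6 L1-HIT; vc=[]
#14 0x3a→b14/s6 MISS; vc=[54]
#15 0x58→b22/s6 MISS; vc=[54,14]
#16 0x3b→b14/s6 VC-HIT; vc=[54,22]
#17 0x38→b14/s6 L1-HIT; vc=[54,22]
#18 0x59→b22/s6 VC-HIT; vc=[54,14]
#19 0x3b→b14/s6 VC-HIT; vc=[54,22]

SEQ = [MISS, L1-HIT, MISS, L1-HIT, L1-HIT, L1-HIT, MISS, L1-HIT, L1-HIT, L1-HIT, L1-HIT, L1-HIT, L1-HIT, L1-HIT, MISS, MISS, VC-HIT, L1-HIT, VC-HIT, VC-HIT]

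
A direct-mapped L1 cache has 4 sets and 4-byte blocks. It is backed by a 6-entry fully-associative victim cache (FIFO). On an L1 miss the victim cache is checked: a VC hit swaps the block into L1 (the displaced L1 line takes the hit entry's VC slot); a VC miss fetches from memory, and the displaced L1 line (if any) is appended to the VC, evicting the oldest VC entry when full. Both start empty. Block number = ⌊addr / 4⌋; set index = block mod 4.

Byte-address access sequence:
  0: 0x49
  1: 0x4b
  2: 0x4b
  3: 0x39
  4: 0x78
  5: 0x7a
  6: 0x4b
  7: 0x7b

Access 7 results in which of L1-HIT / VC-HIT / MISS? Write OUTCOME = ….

OUTCOME = VC-HIT

#0 0x49→b18/s2 MISS; vc=[]
#1 0x4b→b18/s2 L1-HIT; vc=[]
#2 0x4b→b18/s2 L1-HIT; vc=[]
#3 0x39→b14/s2 MISS; vc=[18]
#4 0x78→b30/s2 MISS; vc=[18,14]
#5 0x7a→b30/s2 L1-HIT; vc=[18,14]
#6 0x4b→b18/s2 VC-HIT; vc=[30,14]
#7 0x7b→b30/s2 VC-HIT; vc=[18,14]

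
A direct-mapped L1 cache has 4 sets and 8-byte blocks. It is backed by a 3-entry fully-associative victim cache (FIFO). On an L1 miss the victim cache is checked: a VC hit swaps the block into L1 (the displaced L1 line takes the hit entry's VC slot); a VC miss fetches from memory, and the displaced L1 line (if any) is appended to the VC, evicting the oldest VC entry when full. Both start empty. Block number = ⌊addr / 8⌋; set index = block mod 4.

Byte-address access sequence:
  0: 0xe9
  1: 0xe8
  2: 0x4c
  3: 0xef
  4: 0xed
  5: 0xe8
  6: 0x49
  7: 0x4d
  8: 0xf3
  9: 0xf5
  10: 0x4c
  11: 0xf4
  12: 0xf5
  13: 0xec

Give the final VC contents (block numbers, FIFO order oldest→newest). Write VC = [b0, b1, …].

  [0] addr=0xe9 blk=29 s=1: MISS | VC []
  [1] addr=0xe8 blk=29 s=1: L1-HIT | VC []
  [2] addr=0x4c blk=9 s=1: MISS | VC [29]
  [3] addr=0xef blk=29 s=1: VC-HIT | VC [9]
  [4] addr=0xed blk=29 s=1: L1-HIT | VC [9]
  [5] addr=0xe8 blk=29 s=1: L1-HIT | VC [9]
  [6] addr=0x49 blk=9 s=1: VC-HIT | VC [29]
  [7] addr=0x4d blk=9 s=1: L1-HIT | VC [29]
  [8] addr=0xf3 blk=30 s=2: MISS | VC [29]
  [9] addr=0xf5 blk=30 s=2: L1-HIT | VC [29]
  [10] addr=0x4c blk=9 s=1: L1-HIT | VC [29]
  [11] addr=0xf4 blk=30 s=2: L1-HIT | VC [29]
  [12] addr=0xf5 blk=30 s=2: L1-HIT | VC [29]
  [13] addr=0xec blk=29 s=1: VC-HIT | VC [9]

VC = [9]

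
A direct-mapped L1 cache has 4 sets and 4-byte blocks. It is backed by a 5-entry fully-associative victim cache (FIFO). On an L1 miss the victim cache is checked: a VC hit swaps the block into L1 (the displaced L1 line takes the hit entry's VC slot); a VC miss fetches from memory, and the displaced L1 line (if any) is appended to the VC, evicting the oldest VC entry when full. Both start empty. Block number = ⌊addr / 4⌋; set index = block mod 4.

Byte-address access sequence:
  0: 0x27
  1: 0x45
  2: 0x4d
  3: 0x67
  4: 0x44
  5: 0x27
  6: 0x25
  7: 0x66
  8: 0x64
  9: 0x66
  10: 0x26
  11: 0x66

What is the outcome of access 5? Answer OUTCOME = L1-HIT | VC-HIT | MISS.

OUTCOME = VC-HIT

0: 0x27 (blk 9, set 1) → MISS  vc=[]
1: 0x45 (blk 17, set 1) → MISS  vc=[9]
2: 0x4d (blk 19, set 3) → MISS  vc=[9]
3: 0x67 (blk 25, set 1) → MISS  vc=[9, 17]
4: 0x44 (blk 17, set 1) → VC-HIT  vc=[9, 25]
5: 0x27 (blk 9, set 1) → VC-HIT  vc=[17, 25]
6: 0x25 (blk 9, set 1) → L1-HIT  vc=[17, 25]
7: 0x66 (blk 25, set 1) → VC-HIT  vc=[17, 9]
8: 0x64 (blk 25, set 1) → L1-HIT  vc=[17, 9]
9: 0x66 (blk 25, set 1) → L1-HIT  vc=[17, 9]
10: 0x26 (blk 9, set 1) → VC-HIT  vc=[17, 25]
11: 0x66 (blk 25, set 1) → VC-HIT  vc=[17, 9]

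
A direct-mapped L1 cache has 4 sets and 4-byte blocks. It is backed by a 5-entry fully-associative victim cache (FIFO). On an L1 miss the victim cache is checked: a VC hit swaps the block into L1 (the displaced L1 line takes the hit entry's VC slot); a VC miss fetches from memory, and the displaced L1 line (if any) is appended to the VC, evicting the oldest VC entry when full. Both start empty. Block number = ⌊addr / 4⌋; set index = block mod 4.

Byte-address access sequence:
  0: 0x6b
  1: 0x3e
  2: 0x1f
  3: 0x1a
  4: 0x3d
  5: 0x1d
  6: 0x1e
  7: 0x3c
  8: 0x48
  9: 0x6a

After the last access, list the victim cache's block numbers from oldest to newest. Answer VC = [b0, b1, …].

#0 0x6b→b26/s2 MISS; vc=[]
#1 0x3e→b15/s3 MISS; vc=[]
#2 0x1f→b7/s3 MISS; vc=[15]
#3 0x1a→b6/s2 MISS; vc=[15,26]
#4 0x3d→b15/s3 VC-HIT; vc=[7,26]
#5 0x1d→b7/s3 VC-HIT; vc=[15,26]
#6 0x1e→b7/s3 L1-HIT; vc=[15,26]
#7 0x3c→b15/s3 VC-HIT; vc=[7,26]
#8 0x48→b18/s2 MISS; vc=[7,26,6]
#9 0x6a→b26/s2 VC-HIT; vc=[7,18,6]

VC = [7, 18, 6]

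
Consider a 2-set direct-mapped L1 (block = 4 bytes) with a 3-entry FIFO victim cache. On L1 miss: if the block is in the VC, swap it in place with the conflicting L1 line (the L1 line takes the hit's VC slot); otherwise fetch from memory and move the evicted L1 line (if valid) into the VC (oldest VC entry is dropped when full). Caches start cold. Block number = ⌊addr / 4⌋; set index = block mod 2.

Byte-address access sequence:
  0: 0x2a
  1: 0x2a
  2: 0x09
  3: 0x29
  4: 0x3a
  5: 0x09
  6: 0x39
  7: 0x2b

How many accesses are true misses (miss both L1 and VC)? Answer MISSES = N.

0: 0x2a (blk 10, set 0) → MISS  vc=[]
1: 0x2a (blk 10, set 0) → L1-HIT  vc=[]
2: 0x9 (blk 2, set 0) → MISS  vc=[10]
3: 0x29 (blk 10, set 0) → VC-HIT  vc=[2]
4: 0x3a (blk 14, set 0) → MISS  vc=[2, 10]
5: 0x9 (blk 2, set 0) → VC-HIT  vc=[14, 10]
6: 0x39 (blk 14, set 0) → VC-HIT  vc=[2, 10]
7: 0x2b (blk 10, set 0) → VC-HIT  vc=[2, 14]

MISSES = 3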